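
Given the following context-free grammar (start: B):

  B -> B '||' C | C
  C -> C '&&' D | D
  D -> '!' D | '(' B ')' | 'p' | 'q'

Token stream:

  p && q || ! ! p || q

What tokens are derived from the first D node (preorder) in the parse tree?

[B [B [B [C [C [D p]] && [D q]]] || [C [D ! [D ! [D p]]]]] || [C [D q]]]

p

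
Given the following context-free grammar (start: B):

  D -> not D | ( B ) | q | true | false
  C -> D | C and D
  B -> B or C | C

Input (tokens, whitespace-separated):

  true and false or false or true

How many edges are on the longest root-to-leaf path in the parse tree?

[B [B [B [C [C [D true]] and [D false]]] or [C [D false]]] or [C [D true]]]

6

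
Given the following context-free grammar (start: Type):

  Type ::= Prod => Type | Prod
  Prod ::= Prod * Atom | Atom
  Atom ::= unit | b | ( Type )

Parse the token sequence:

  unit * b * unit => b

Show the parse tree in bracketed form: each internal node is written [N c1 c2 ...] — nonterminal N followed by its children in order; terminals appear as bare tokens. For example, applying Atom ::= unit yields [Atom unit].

[Type [Prod [Prod [Prod [Atom unit]] * [Atom b]] * [Atom unit]] => [Type [Prod [Atom b]]]]

Type
Prod => Type
Prod * Atom => Type
Prod * Atom * Atom => Type
Atom * Atom * Atom => Type
unit * Atom * Atom => Type
unit * b * Atom => Type
unit * b * unit => Type
unit * b * unit => Prod
unit * b * unit => Atom
unit * b * unit => b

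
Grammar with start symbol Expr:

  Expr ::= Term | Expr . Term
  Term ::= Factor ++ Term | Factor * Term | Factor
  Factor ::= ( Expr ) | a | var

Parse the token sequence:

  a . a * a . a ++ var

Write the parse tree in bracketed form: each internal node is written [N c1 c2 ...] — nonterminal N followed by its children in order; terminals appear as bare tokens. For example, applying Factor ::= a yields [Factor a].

[Expr [Expr [Expr [Term [Factor a]]] . [Term [Factor a] * [Term [Factor a]]]] . [Term [Factor a] ++ [Term [Factor var]]]]

Expr
Expr . Term
Expr . Term . Term
Term . Term . Term
Factor . Term . Term
a . Term . Term
a . Factor * Term . Term
a . a * Term . Term
a . a * Factor . Term
a . a * a . Term
a . a * a . Factor ++ Term
a . a * a . a ++ Term
a . a * a . a ++ Factor
a . a * a . a ++ var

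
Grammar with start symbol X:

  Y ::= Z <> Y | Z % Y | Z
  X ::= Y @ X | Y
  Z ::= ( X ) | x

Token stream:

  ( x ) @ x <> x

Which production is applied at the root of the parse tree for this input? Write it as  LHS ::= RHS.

X ::= Y @ X

[X [Y [Z ( [X [Y [Z x]]] )]] @ [X [Y [Z x] <> [Y [Z x]]]]]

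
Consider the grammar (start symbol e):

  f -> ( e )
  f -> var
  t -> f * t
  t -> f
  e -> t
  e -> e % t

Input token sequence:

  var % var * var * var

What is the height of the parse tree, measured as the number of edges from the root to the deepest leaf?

[e [e [t [f var]]] % [t [f var] * [t [f var] * [t [f var]]]]]

5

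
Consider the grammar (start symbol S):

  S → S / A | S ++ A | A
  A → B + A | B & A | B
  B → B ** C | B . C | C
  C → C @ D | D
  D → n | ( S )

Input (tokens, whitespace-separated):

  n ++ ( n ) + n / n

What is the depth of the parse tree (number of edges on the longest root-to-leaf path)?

11

[S [S [S [A [B [C [D n]]]]] ++ [A [B [C [D ( [S [A [B [C [D n]]]]] )]]] + [A [B [C [D n]]]]]] / [A [B [C [D n]]]]]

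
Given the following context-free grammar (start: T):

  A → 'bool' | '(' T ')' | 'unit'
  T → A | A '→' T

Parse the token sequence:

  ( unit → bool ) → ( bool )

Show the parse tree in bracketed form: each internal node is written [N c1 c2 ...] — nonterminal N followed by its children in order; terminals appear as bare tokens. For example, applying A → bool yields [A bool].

[T [A ( [T [A unit] → [T [A bool]]] )] → [T [A ( [T [A bool]] )]]]

T
A → T
( T ) → T
( A → T ) → T
( unit → T ) → T
( unit → A ) → T
( unit → bool ) → T
( unit → bool ) → A
( unit → bool ) → ( T )
( unit → bool ) → ( A )
( unit → bool ) → ( bool )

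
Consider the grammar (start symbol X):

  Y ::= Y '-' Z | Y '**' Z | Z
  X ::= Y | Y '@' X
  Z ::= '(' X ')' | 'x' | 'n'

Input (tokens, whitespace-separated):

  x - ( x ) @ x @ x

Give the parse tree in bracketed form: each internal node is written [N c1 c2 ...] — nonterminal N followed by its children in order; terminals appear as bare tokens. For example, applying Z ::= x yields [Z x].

X
Y @ X
Y - Z @ X
Z - Z @ X
x - Z @ X
x - ( X ) @ X
x - ( Y ) @ X
x - ( Z ) @ X
x - ( x ) @ X
x - ( x ) @ Y @ X
x - ( x ) @ Z @ X
x - ( x ) @ x @ X
x - ( x ) @ x @ Y
x - ( x ) @ x @ Z
x - ( x ) @ x @ x

[X [Y [Y [Z x]] - [Z ( [X [Y [Z x]]] )]] @ [X [Y [Z x]] @ [X [Y [Z x]]]]]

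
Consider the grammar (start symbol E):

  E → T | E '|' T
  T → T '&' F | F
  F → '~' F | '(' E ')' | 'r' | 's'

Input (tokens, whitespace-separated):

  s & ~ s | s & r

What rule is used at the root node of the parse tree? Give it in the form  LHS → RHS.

[E [E [T [T [F s]] & [F ~ [F s]]]] | [T [T [F s]] & [F r]]]

E → E '|' T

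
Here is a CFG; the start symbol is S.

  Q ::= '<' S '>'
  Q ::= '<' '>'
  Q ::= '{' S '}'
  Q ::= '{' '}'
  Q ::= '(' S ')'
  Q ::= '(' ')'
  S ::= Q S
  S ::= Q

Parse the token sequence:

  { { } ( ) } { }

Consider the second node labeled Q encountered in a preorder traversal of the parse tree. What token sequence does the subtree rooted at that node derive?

{ }

[S [Q { [S [Q { }] [S [Q ( )]]] }] [S [Q { }]]]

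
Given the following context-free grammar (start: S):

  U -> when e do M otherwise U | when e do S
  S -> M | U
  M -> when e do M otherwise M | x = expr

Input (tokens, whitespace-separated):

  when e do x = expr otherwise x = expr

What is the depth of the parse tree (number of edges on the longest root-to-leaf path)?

3

[S [M when e do [M x = expr] otherwise [M x = expr]]]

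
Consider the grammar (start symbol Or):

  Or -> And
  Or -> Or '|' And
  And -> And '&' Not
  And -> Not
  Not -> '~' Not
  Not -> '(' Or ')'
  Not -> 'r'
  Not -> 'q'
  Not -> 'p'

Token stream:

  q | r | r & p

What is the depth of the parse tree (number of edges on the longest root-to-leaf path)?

[Or [Or [Or [And [Not q]]] | [And [Not r]]] | [And [And [Not r]] & [Not p]]]

5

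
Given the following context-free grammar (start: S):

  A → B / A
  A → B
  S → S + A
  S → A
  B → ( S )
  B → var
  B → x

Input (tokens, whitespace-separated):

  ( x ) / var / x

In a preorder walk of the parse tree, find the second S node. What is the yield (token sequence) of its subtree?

[S [A [B ( [S [A [B x]]] )] / [A [B var] / [A [B x]]]]]

x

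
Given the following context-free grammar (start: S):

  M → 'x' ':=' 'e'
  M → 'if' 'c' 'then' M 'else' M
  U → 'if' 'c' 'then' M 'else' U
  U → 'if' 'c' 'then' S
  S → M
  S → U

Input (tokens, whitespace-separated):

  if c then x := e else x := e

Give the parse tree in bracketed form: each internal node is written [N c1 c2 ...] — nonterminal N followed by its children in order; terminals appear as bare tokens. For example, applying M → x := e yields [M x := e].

[S [M if c then [M x := e] else [M x := e]]]

S
M
if c then M else M
if c then x := e else M
if c then x := e else x := e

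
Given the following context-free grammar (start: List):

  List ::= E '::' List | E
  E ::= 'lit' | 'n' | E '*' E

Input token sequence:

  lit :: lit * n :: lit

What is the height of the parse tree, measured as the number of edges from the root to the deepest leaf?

[List [E lit] :: [List [E [E lit] * [E n]] :: [List [E lit]]]]

4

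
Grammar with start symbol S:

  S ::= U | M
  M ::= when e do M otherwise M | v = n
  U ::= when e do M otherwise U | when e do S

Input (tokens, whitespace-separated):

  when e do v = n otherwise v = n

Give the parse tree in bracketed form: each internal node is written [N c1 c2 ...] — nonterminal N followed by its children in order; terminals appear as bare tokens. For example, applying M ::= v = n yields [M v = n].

S
M
when e do M otherwise M
when e do v = n otherwise M
when e do v = n otherwise v = n

[S [M when e do [M v = n] otherwise [M v = n]]]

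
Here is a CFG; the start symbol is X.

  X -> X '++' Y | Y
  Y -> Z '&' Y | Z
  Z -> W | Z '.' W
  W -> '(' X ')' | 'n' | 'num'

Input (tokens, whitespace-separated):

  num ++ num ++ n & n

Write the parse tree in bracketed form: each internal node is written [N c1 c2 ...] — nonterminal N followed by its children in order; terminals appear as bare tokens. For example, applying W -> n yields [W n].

[X [X [X [Y [Z [W num]]]] ++ [Y [Z [W num]]]] ++ [Y [Z [W n]] & [Y [Z [W n]]]]]

X
X ++ Y
X ++ Y ++ Y
Y ++ Y ++ Y
Z ++ Y ++ Y
W ++ Y ++ Y
num ++ Y ++ Y
num ++ Z ++ Y
num ++ W ++ Y
num ++ num ++ Y
num ++ num ++ Z & Y
num ++ num ++ W & Y
num ++ num ++ n & Y
num ++ num ++ n & Z
num ++ num ++ n & W
num ++ num ++ n & n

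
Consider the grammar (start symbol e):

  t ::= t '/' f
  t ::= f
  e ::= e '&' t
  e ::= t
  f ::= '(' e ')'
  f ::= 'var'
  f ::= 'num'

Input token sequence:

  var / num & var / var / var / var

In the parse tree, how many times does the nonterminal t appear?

6

[e [e [t [t [f var]] / [f num]]] & [t [t [t [t [f var]] / [f var]] / [f var]] / [f var]]]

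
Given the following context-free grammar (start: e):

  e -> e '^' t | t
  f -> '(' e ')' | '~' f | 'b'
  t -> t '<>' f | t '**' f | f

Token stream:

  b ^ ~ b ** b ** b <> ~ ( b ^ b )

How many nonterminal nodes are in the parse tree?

[e [e [t [f b]]] ^ [t [t [t [t [f ~ [f b]]] ** [f b]] ** [f b]] <> [f ~ [f ( [e [e [t [f b]]] ^ [t [f b]]] )]]]]

20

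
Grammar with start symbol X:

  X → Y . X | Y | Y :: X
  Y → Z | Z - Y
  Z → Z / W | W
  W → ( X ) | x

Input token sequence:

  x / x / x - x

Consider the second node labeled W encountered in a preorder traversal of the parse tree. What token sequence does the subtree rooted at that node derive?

[X [Y [Z [Z [Z [W x]] / [W x]] / [W x]] - [Y [Z [W x]]]]]

x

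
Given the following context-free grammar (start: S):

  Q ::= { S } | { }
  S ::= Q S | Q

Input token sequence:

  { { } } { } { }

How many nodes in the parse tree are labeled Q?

4

[S [Q { [S [Q { }]] }] [S [Q { }] [S [Q { }]]]]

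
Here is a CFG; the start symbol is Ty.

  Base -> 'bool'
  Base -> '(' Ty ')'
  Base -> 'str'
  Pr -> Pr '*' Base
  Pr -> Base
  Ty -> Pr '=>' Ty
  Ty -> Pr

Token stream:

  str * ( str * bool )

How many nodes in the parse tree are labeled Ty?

[Ty [Pr [Pr [Base str]] * [Base ( [Ty [Pr [Pr [Base str]] * [Base bool]]] )]]]

2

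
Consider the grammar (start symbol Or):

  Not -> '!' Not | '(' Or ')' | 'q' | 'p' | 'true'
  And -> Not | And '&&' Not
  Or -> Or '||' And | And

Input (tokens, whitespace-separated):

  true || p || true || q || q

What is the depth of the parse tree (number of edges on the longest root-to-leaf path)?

7

[Or [Or [Or [Or [Or [And [Not true]]] || [And [Not p]]] || [And [Not true]]] || [And [Not q]]] || [And [Not q]]]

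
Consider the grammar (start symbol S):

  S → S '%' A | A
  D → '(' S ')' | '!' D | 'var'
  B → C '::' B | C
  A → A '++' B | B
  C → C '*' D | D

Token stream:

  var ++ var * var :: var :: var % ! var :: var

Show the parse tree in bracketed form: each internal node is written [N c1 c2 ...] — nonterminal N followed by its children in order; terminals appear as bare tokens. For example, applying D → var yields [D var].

[S [S [A [A [B [C [D var]]]] ++ [B [C [C [D var]] * [D var]] :: [B [C [D var]] :: [B [C [D var]]]]]]] % [A [B [C [D ! [D var]]] :: [B [C [D var]]]]]]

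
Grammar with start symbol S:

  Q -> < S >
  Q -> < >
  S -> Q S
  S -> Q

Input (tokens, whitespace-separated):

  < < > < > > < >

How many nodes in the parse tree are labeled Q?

4

[S [Q < [S [Q < >] [S [Q < >]]] >] [S [Q < >]]]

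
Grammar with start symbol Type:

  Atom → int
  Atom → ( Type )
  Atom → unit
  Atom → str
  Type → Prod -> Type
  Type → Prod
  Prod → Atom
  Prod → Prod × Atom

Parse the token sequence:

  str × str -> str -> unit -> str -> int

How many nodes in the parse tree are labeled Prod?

6

[Type [Prod [Prod [Atom str]] × [Atom str]] -> [Type [Prod [Atom str]] -> [Type [Prod [Atom unit]] -> [Type [Prod [Atom str]] -> [Type [Prod [Atom int]]]]]]]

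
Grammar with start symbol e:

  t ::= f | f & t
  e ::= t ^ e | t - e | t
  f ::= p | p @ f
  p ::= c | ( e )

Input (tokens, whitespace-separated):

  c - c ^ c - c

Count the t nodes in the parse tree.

4

[e [t [f [p c]]] - [e [t [f [p c]]] ^ [e [t [f [p c]]] - [e [t [f [p c]]]]]]]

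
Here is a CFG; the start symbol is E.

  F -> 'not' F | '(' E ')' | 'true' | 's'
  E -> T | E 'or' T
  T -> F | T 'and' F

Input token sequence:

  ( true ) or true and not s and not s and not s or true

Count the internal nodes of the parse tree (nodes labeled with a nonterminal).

21

[E [E [E [T [F ( [E [T [F true]]] )]]] or [T [T [T [T [F true]] and [F not [F s]]] and [F not [F s]]] and [F not [F s]]]] or [T [F true]]]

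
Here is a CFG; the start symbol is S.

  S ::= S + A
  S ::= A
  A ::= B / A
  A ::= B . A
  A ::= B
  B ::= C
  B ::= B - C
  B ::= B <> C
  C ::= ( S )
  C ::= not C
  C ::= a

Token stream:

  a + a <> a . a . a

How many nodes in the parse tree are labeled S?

2

[S [S [A [B [C a]]]] + [A [B [B [C a]] <> [C a]] . [A [B [C a]] . [A [B [C a]]]]]]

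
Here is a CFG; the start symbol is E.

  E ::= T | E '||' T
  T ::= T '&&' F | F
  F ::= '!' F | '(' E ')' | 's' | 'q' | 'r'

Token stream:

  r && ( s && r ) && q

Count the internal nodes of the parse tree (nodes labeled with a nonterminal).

12

[E [T [T [T [F r]] && [F ( [E [T [T [F s]] && [F r]]] )]] && [F q]]]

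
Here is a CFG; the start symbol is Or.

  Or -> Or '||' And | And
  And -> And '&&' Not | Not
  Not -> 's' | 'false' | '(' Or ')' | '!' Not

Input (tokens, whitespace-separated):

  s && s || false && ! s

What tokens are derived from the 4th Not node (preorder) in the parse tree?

[Or [Or [And [And [Not s]] && [Not s]]] || [And [And [Not false]] && [Not ! [Not s]]]]

! s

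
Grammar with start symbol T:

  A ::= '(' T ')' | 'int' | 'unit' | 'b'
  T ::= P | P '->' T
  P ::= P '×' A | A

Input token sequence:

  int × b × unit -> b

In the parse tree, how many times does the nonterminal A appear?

[T [P [P [P [A int]] × [A b]] × [A unit]] -> [T [P [A b]]]]

4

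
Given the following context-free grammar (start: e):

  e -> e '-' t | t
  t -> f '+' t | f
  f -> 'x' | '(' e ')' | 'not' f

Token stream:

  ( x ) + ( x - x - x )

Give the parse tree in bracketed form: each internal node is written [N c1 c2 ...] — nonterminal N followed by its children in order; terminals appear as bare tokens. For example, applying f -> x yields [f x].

e
t
f + t
( e ) + t
( t ) + t
( f ) + t
( x ) + t
( x ) + f
( x ) + ( e )
( x ) + ( e - t )
( x ) + ( e - t - t )
( x ) + ( t - t - t )
( x ) + ( f - t - t )
( x ) + ( x - t - t )
( x ) + ( x - f - t )
( x ) + ( x - x - t )
( x ) + ( x - x - f )
( x ) + ( x - x - x )

[e [t [f ( [e [t [f x]]] )] + [t [f ( [e [e [e [t [f x]]] - [t [f x]]] - [t [f x]]] )]]]]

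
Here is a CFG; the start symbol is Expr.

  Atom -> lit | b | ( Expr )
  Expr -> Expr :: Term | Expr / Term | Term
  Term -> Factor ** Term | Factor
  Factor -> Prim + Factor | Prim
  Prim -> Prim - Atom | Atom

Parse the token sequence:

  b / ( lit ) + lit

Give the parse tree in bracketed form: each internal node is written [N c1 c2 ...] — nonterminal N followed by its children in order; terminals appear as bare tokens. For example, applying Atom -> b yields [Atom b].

Expr
Expr / Term
Term / Term
Factor / Term
Prim / Term
Atom / Term
b / Term
b / Factor
b / Prim + Factor
b / Atom + Factor
b / ( Expr ) + Factor
b / ( Term ) + Factor
b / ( Factor ) + Factor
b / ( Prim ) + Factor
b / ( Atom ) + Factor
b / ( lit ) + Factor
b / ( lit ) + Prim
b / ( lit ) + Atom
b / ( lit ) + lit

[Expr [Expr [Term [Factor [Prim [Atom b]]]]] / [Term [Factor [Prim [Atom ( [Expr [Term [Factor [Prim [Atom lit]]]]] )]] + [Factor [Prim [Atom lit]]]]]]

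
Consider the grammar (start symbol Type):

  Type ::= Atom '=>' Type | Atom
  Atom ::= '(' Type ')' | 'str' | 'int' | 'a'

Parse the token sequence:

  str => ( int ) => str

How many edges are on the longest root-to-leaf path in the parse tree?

5

[Type [Atom str] => [Type [Atom ( [Type [Atom int]] )] => [Type [Atom str]]]]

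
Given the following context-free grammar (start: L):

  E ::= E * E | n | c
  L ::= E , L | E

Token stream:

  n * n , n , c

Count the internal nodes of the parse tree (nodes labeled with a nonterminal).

[L [E [E n] * [E n]] , [L [E n] , [L [E c]]]]

8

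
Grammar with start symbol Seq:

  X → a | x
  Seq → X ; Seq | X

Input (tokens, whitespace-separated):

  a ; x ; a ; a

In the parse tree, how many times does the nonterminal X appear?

[Seq [X a] ; [Seq [X x] ; [Seq [X a] ; [Seq [X a]]]]]

4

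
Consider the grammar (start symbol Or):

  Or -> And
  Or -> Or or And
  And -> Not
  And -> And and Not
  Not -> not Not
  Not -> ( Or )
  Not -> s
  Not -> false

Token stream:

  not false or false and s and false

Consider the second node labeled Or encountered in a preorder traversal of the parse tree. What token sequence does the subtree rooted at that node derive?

not false

[Or [Or [And [Not not [Not false]]]] or [And [And [And [Not false]] and [Not s]] and [Not false]]]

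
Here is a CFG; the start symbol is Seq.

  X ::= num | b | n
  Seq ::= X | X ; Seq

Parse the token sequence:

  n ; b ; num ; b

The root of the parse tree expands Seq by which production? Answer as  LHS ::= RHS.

Seq ::= X ; Seq

[Seq [X n] ; [Seq [X b] ; [Seq [X num] ; [Seq [X b]]]]]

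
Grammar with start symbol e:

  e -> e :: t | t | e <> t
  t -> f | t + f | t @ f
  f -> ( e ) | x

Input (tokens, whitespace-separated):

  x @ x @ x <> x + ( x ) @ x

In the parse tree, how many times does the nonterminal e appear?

3

[e [e [t [t [t [f x]] @ [f x]] @ [f x]]] <> [t [t [t [f x]] + [f ( [e [t [f x]]] )]] @ [f x]]]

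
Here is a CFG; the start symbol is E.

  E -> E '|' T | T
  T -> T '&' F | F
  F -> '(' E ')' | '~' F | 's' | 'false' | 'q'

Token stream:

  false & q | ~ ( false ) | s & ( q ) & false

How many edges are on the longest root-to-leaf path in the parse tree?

8

[E [E [E [T [T [F false]] & [F q]]] | [T [F ~ [F ( [E [T [F false]]] )]]]] | [T [T [T [F s]] & [F ( [E [T [F q]]] )]] & [F false]]]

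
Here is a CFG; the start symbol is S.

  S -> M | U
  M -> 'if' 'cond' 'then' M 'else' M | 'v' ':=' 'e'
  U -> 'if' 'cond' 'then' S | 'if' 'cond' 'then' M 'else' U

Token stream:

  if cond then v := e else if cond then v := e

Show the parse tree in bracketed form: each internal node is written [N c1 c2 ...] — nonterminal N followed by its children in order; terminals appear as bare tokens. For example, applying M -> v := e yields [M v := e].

S
U
if cond then M else U
if cond then v := e else U
if cond then v := e else if cond then S
if cond then v := e else if cond then M
if cond then v := e else if cond then v := e

[S [U if cond then [M v := e] else [U if cond then [S [M v := e]]]]]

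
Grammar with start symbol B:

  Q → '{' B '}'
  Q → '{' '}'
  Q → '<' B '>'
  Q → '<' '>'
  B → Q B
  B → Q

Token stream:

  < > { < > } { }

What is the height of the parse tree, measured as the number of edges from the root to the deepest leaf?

5

[B [Q < >] [B [Q { [B [Q < >]] }] [B [Q { }]]]]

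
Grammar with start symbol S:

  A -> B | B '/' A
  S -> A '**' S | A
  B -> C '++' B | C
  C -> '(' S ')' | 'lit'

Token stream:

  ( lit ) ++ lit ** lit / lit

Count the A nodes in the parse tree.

4

[S [A [B [C ( [S [A [B [C lit]]]] )] ++ [B [C lit]]]] ** [S [A [B [C lit]] / [A [B [C lit]]]]]]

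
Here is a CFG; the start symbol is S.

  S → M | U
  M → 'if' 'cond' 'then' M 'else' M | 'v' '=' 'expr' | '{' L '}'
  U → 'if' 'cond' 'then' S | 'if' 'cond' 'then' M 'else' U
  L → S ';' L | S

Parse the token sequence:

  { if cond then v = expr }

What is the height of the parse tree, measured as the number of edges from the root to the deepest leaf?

7

[S [M { [L [S [U if cond then [S [M v = expr]]]]] }]]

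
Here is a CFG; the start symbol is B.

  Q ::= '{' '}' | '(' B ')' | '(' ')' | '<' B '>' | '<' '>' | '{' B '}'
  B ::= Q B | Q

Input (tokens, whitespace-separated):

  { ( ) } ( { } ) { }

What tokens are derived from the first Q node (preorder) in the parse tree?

{ ( ) }

[B [Q { [B [Q ( )]] }] [B [Q ( [B [Q { }]] )] [B [Q { }]]]]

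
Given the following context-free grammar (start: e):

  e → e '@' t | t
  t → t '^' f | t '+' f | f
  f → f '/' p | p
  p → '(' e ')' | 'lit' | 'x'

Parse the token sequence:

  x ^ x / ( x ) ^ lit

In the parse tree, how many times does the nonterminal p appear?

5

[e [t [t [t [f [p x]]] ^ [f [f [p x]] / [p ( [e [t [f [p x]]]] )]]] ^ [f [p lit]]]]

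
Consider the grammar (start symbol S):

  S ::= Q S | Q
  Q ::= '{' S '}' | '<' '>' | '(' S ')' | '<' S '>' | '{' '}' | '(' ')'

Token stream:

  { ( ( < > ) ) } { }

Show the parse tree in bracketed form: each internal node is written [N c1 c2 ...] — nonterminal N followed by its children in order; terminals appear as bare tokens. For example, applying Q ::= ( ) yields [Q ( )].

[S [Q { [S [Q ( [S [Q ( [S [Q < >]] )]] )]] }] [S [Q { }]]]

S
Q S
{ S } S
{ Q } S
{ ( S ) } S
{ ( Q ) } S
{ ( ( S ) ) } S
{ ( ( Q ) ) } S
{ ( ( < > ) ) } S
{ ( ( < > ) ) } Q
{ ( ( < > ) ) } { }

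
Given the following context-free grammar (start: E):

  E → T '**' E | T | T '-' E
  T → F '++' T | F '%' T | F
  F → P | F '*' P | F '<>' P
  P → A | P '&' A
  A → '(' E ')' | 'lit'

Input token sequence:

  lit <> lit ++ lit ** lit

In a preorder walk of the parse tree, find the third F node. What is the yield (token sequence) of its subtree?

[E [T [F [F [P [A lit]]] <> [P [A lit]]] ++ [T [F [P [A lit]]]]] ** [E [T [F [P [A lit]]]]]]

lit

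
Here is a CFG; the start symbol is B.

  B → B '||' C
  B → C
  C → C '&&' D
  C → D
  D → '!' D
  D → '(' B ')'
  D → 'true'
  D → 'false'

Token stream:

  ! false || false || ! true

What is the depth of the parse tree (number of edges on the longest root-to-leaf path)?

6

[B [B [B [C [D ! [D false]]]] || [C [D false]]] || [C [D ! [D true]]]]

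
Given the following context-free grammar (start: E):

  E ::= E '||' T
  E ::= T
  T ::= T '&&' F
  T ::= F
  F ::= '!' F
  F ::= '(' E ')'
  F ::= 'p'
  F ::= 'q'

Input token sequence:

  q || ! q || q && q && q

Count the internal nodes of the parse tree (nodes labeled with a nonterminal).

14

[E [E [E [T [F q]]] || [T [F ! [F q]]]] || [T [T [T [F q]] && [F q]] && [F q]]]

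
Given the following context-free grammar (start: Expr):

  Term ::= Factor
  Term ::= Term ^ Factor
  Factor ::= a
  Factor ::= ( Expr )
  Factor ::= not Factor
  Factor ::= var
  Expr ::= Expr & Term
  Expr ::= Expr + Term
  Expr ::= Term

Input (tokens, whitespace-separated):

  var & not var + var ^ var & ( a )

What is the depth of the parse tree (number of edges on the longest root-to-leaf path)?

[Expr [Expr [Expr [Expr [Term [Factor var]]] & [Term [Factor not [Factor var]]]] + [Term [Term [Factor var]] ^ [Factor var]]] & [Term [Factor ( [Expr [Term [Factor a]]] )]]]

6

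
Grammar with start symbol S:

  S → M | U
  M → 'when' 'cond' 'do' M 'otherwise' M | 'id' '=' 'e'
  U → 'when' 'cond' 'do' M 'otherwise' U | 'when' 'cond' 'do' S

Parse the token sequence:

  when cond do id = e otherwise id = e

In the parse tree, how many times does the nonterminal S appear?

1

[S [M when cond do [M id = e] otherwise [M id = e]]]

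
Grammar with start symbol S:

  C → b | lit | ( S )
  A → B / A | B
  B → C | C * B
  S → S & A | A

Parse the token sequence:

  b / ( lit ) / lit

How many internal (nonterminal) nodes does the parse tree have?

14

[S [A [B [C b]] / [A [B [C ( [S [A [B [C lit]]]] )]] / [A [B [C lit]]]]]]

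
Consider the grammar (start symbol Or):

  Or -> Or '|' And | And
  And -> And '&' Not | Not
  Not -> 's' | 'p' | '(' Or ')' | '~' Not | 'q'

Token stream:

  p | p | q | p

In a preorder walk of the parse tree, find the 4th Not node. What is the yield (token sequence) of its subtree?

[Or [Or [Or [Or [And [Not p]]] | [And [Not p]]] | [And [Not q]]] | [And [Not p]]]

p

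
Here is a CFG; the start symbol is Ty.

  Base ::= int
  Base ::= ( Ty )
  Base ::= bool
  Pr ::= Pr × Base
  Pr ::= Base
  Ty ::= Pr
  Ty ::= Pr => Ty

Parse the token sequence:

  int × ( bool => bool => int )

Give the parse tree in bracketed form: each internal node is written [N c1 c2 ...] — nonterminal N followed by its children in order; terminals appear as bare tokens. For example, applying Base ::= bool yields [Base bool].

Ty
Pr
Pr × Base
Base × Base
int × Base
int × ( Ty )
int × ( Pr => Ty )
int × ( Base => Ty )
int × ( bool => Ty )
int × ( bool => Pr => Ty )
int × ( bool => Base => Ty )
int × ( bool => bool => Ty )
int × ( bool => bool => Pr )
int × ( bool => bool => Base )
int × ( bool => bool => int )

[Ty [Pr [Pr [Base int]] × [Base ( [Ty [Pr [Base bool]] => [Ty [Pr [Base bool]] => [Ty [Pr [Base int]]]]] )]]]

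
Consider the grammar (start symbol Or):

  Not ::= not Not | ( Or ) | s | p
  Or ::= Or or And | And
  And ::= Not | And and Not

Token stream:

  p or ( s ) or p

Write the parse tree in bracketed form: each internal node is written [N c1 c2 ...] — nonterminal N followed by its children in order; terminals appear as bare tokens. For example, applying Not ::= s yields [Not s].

[Or [Or [Or [And [Not p]]] or [And [Not ( [Or [And [Not s]]] )]]] or [And [Not p]]]

Or
Or or And
Or or And or And
And or And or And
Not or And or And
p or And or And
p or Not or And
p or ( Or ) or And
p or ( And ) or And
p or ( Not ) or And
p or ( s ) or And
p or ( s ) or Not
p or ( s ) or p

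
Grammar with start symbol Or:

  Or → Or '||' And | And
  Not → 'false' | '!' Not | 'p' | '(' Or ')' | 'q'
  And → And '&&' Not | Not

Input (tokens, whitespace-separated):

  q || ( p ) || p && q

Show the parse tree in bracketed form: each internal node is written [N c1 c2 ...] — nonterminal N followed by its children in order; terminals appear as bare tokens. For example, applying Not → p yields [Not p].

Or
Or || And
Or || And || And
And || And || And
Not || And || And
q || And || And
q || Not || And
q || ( Or ) || And
q || ( And ) || And
q || ( Not ) || And
q || ( p ) || And
q || ( p ) || And && Not
q || ( p ) || Not && Not
q || ( p ) || p && Not
q || ( p ) || p && q

[Or [Or [Or [And [Not q]]] || [And [Not ( [Or [And [Not p]]] )]]] || [And [And [Not p]] && [Not q]]]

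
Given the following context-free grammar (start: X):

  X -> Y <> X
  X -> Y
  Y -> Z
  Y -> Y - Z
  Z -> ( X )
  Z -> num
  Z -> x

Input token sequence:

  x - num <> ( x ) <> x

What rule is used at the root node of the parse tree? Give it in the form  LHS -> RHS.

X -> Y <> X

[X [Y [Y [Z x]] - [Z num]] <> [X [Y [Z ( [X [Y [Z x]]] )]] <> [X [Y [Z x]]]]]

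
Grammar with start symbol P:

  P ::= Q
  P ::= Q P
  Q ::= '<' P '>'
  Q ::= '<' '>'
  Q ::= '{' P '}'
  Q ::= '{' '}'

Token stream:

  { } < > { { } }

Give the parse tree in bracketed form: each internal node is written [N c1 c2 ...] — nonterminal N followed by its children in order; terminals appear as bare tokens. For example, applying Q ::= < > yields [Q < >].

P
Q P
{ } P
{ } Q P
{ } < > P
{ } < > Q
{ } < > { P }
{ } < > { Q }
{ } < > { { } }

[P [Q { }] [P [Q < >] [P [Q { [P [Q { }]] }]]]]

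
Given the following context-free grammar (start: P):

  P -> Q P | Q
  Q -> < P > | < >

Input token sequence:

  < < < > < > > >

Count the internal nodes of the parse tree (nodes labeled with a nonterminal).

8

[P [Q < [P [Q < [P [Q < >] [P [Q < >]]] >]] >]]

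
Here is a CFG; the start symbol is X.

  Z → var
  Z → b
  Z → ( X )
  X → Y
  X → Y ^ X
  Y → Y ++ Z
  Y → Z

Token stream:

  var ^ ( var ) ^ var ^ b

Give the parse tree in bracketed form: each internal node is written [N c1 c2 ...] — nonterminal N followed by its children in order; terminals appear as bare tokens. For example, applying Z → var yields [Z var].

[X [Y [Z var]] ^ [X [Y [Z ( [X [Y [Z var]]] )]] ^ [X [Y [Z var]] ^ [X [Y [Z b]]]]]]

X
Y ^ X
Z ^ X
var ^ X
var ^ Y ^ X
var ^ Z ^ X
var ^ ( X ) ^ X
var ^ ( Y ) ^ X
var ^ ( Z ) ^ X
var ^ ( var ) ^ X
var ^ ( var ) ^ Y ^ X
var ^ ( var ) ^ Z ^ X
var ^ ( var ) ^ var ^ X
var ^ ( var ) ^ var ^ Y
var ^ ( var ) ^ var ^ Z
var ^ ( var ) ^ var ^ b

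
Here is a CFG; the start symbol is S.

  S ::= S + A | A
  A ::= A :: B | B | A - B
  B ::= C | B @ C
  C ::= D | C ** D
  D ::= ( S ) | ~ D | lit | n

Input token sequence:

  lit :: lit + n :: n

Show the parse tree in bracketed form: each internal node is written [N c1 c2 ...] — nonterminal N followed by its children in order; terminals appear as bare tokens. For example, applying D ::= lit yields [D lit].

[S [S [A [A [B [C [D lit]]]] :: [B [C [D lit]]]]] + [A [A [B [C [D n]]]] :: [B [C [D n]]]]]

S
S + A
A + A
A :: B + A
B :: B + A
C :: B + A
D :: B + A
lit :: B + A
lit :: C + A
lit :: D + A
lit :: lit + A
lit :: lit + A :: B
lit :: lit + B :: B
lit :: lit + C :: B
lit :: lit + D :: B
lit :: lit + n :: B
lit :: lit + n :: C
lit :: lit + n :: D
lit :: lit + n :: n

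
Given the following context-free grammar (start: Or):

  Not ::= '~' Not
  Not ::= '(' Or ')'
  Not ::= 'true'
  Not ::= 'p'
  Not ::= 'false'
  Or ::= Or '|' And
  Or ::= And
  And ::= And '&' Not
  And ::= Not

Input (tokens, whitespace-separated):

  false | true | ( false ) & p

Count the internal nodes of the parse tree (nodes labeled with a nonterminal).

[Or [Or [Or [And [Not false]]] | [And [Not true]]] | [And [And [Not ( [Or [And [Not false]]] )]] & [Not p]]]

14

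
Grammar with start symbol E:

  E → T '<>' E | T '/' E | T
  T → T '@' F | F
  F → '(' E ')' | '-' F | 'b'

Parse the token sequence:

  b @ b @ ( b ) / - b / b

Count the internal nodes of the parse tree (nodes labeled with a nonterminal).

[E [T [T [T [F b]] @ [F b]] @ [F ( [E [T [F b]]] )]] / [E [T [F - [F b]]] / [E [T [F b]]]]]

17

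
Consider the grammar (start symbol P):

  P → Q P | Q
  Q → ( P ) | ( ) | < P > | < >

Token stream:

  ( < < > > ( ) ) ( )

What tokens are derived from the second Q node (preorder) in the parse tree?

< < > >

[P [Q ( [P [Q < [P [Q < >]] >] [P [Q ( )]]] )] [P [Q ( )]]]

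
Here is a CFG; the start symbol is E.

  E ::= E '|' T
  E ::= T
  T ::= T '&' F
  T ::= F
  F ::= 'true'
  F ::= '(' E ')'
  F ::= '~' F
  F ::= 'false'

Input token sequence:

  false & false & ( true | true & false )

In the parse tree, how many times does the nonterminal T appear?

[E [T [T [T [F false]] & [F false]] & [F ( [E [E [T [F true]]] | [T [T [F true]] & [F false]]] )]]]

6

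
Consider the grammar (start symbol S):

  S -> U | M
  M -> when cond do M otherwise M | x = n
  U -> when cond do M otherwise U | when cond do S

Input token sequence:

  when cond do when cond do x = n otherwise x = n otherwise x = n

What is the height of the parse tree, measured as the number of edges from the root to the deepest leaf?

4

[S [M when cond do [M when cond do [M x = n] otherwise [M x = n]] otherwise [M x = n]]]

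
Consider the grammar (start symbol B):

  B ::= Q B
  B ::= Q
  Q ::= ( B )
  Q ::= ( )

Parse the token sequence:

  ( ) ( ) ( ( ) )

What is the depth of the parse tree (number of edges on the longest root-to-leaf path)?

[B [Q ( )] [B [Q ( )] [B [Q ( [B [Q ( )]] )]]]]

6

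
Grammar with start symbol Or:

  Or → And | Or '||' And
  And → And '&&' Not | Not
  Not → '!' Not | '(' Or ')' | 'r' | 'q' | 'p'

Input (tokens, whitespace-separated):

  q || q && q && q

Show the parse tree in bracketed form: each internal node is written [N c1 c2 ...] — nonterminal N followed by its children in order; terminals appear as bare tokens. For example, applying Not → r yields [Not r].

[Or [Or [And [Not q]]] || [And [And [And [Not q]] && [Not q]] && [Not q]]]

Or
Or || And
And || And
Not || And
q || And
q || And && Not
q || And && Not && Not
q || Not && Not && Not
q || q && Not && Not
q || q && q && Not
q || q && q && q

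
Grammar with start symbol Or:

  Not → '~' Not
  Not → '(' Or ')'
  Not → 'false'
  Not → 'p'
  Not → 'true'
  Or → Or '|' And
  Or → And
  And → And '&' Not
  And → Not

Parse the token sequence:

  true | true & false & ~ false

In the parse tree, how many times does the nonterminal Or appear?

[Or [Or [And [Not true]]] | [And [And [And [Not true]] & [Not false]] & [Not ~ [Not false]]]]

2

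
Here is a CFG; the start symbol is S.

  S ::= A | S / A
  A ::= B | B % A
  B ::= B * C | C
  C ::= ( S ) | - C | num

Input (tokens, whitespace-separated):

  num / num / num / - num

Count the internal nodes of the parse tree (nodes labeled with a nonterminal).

[S [S [S [S [A [B [C num]]]] / [A [B [C num]]]] / [A [B [C num]]]] / [A [B [C - [C num]]]]]

17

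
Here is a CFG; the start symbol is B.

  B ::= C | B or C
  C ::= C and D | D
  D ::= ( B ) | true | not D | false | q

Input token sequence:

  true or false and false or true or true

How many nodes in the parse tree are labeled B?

4

[B [B [B [B [C [D true]]] or [C [C [D false]] and [D false]]] or [C [D true]]] or [C [D true]]]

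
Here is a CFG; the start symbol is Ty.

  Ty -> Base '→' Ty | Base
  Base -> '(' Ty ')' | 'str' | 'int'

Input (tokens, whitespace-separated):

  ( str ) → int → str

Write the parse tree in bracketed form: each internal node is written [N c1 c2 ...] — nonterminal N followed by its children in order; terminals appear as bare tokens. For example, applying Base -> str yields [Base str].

[Ty [Base ( [Ty [Base str]] )] → [Ty [Base int] → [Ty [Base str]]]]

Ty
Base → Ty
( Ty ) → Ty
( Base ) → Ty
( str ) → Ty
( str ) → Base → Ty
( str ) → int → Ty
( str ) → int → Base
( str ) → int → str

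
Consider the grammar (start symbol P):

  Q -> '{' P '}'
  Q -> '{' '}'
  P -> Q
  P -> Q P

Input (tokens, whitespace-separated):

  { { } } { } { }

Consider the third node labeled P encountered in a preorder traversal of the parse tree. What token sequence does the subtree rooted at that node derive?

[P [Q { [P [Q { }]] }] [P [Q { }] [P [Q { }]]]]

{ } { }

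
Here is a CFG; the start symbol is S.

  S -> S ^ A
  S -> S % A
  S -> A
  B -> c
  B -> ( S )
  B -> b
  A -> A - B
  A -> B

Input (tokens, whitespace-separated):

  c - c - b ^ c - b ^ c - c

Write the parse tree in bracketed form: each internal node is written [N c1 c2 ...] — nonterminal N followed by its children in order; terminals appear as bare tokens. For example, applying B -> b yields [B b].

[S [S [S [A [A [A [B c]] - [B c]] - [B b]]] ^ [A [A [B c]] - [B b]]] ^ [A [A [B c]] - [B c]]]

S
S ^ A
S ^ A ^ A
A ^ A ^ A
A - B ^ A ^ A
A - B - B ^ A ^ A
B - B - B ^ A ^ A
c - B - B ^ A ^ A
c - c - B ^ A ^ A
c - c - b ^ A ^ A
c - c - b ^ A - B ^ A
c - c - b ^ B - B ^ A
c - c - b ^ c - B ^ A
c - c - b ^ c - b ^ A
c - c - b ^ c - b ^ A - B
c - c - b ^ c - b ^ B - B
c - c - b ^ c - b ^ c - B
c - c - b ^ c - b ^ c - c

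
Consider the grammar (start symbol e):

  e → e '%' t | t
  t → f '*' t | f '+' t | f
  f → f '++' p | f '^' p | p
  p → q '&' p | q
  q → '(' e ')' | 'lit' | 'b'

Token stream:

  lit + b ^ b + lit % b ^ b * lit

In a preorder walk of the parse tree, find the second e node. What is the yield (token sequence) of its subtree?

[e [e [t [f [p [q lit]]] + [t [f [f [p [q b]]] ^ [p [q b]]] + [t [f [p [q lit]]]]]]] % [t [f [f [p [q b]]] ^ [p [q b]]] * [t [f [p [q lit]]]]]]

lit + b ^ b + lit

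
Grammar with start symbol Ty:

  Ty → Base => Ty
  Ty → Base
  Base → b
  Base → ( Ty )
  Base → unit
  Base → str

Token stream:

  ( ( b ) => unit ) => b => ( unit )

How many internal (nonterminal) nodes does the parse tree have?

[Ty [Base ( [Ty [Base ( [Ty [Base b]] )] => [Ty [Base unit]]] )] => [Ty [Base b] => [Ty [Base ( [Ty [Base unit]] )]]]]

14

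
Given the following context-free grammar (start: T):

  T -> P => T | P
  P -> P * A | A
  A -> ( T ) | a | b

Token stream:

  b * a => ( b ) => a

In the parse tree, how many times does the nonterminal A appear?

[T [P [P [A b]] * [A a]] => [T [P [A ( [T [P [A b]]] )]] => [T [P [A a]]]]]

5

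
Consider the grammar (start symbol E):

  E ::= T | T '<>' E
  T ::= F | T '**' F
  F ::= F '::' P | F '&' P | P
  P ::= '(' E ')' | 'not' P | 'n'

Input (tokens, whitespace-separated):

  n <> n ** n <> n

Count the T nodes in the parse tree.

4

[E [T [F [P n]]] <> [E [T [T [F [P n]]] ** [F [P n]]] <> [E [T [F [P n]]]]]]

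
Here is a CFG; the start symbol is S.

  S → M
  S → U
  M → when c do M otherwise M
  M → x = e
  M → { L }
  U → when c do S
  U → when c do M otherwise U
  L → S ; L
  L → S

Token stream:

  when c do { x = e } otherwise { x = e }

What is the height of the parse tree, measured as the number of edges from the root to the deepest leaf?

[S [M when c do [M { [L [S [M x = e]]] }] otherwise [M { [L [S [M x = e]]] }]]]

6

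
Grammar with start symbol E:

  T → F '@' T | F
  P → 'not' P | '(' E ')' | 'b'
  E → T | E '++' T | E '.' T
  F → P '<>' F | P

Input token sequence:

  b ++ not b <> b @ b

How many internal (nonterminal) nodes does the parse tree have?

14

[E [E [T [F [P b]]]] ++ [T [F [P not [P b]] <> [F [P b]]] @ [T [F [P b]]]]]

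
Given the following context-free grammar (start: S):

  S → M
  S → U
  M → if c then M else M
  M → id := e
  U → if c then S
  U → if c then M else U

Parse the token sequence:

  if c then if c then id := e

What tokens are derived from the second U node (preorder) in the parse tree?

[S [U if c then [S [U if c then [S [M id := e]]]]]]

if c then id := e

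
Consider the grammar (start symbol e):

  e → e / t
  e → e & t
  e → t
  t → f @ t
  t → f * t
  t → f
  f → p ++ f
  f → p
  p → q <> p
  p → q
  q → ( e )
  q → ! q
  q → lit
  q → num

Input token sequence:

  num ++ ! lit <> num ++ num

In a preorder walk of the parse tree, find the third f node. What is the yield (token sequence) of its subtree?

num

[e [t [f [p [q num]] ++ [f [p [q ! [q lit]] <> [p [q num]]] ++ [f [p [q num]]]]]]]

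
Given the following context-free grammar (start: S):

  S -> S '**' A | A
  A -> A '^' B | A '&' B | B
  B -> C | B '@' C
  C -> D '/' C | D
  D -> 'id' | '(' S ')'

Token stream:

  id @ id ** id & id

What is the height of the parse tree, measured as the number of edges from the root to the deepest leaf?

7

[S [S [A [B [B [C [D id]]] @ [C [D id]]]]] ** [A [A [B [C [D id]]]] & [B [C [D id]]]]]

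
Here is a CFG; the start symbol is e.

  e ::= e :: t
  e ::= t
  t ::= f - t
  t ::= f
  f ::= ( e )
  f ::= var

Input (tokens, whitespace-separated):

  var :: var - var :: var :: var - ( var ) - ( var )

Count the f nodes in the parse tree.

9

[e [e [e [e [t [f var]]] :: [t [f var] - [t [f var]]]] :: [t [f var]]] :: [t [f var] - [t [f ( [e [t [f var]]] )] - [t [f ( [e [t [f var]]] )]]]]]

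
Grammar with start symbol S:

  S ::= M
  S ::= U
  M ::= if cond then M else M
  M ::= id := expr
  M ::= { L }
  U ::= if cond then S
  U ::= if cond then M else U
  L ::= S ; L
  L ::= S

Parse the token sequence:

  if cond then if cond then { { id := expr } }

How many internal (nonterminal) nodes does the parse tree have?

[S [U if cond then [S [U if cond then [S [M { [L [S [M { [L [S [M id := expr]]] }]]] }]]]]]]

12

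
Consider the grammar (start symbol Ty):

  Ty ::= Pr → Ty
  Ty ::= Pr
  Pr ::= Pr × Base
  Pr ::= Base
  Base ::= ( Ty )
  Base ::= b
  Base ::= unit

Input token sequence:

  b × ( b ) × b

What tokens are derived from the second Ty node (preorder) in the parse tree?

[Ty [Pr [Pr [Pr [Base b]] × [Base ( [Ty [Pr [Base b]]] )]] × [Base b]]]

b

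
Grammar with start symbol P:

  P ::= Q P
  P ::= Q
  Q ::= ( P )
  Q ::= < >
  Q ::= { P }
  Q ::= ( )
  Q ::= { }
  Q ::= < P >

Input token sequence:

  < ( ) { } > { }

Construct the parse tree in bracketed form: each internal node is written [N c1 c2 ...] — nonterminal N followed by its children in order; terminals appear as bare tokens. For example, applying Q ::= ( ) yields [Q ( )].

P
Q P
< P > P
< Q P > P
< ( ) P > P
< ( ) Q > P
< ( ) { } > P
< ( ) { } > Q
< ( ) { } > { }

[P [Q < [P [Q ( )] [P [Q { }]]] >] [P [Q { }]]]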